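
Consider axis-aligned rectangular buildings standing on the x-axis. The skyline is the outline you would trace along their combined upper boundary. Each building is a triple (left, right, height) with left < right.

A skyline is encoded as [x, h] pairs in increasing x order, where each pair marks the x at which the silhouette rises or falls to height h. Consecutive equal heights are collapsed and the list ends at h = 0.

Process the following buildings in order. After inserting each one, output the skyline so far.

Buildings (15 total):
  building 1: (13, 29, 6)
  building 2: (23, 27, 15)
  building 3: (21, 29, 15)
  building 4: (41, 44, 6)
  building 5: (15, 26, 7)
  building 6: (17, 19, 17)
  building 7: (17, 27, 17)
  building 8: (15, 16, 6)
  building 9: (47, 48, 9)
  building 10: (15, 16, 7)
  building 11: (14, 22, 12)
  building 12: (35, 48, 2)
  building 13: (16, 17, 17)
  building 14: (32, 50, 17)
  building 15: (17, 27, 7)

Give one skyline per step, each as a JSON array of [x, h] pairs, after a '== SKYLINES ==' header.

== SKYLINES ==
[[13,6],[29,0]]
[[13,6],[23,15],[27,6],[29,0]]
[[13,6],[21,15],[29,0]]
[[13,6],[21,15],[29,0],[41,6],[44,0]]
[[13,6],[15,7],[21,15],[29,0],[41,6],[44,0]]
[[13,6],[15,7],[17,17],[19,7],[21,15],[29,0],[41,6],[44,0]]
[[13,6],[15,7],[17,17],[27,15],[29,0],[41,6],[44,0]]
[[13,6],[15,7],[17,17],[27,15],[29,0],[41,6],[44,0]]
[[13,6],[15,7],[17,17],[27,15],[29,0],[41,6],[44,0],[47,9],[48,0]]
[[13,6],[15,7],[17,17],[27,15],[29,0],[41,6],[44,0],[47,9],[48,0]]
[[13,6],[14,12],[17,17],[27,15],[29,0],[41,6],[44,0],[47,9],[48,0]]
[[13,6],[14,12],[17,17],[27,15],[29,0],[35,2],[41,6],[44,2],[47,9],[48,0]]
[[13,6],[14,12],[16,17],[27,15],[29,0],[35,2],[41,6],[44,2],[47,9],[48,0]]
[[13,6],[14,12],[16,17],[27,15],[29,0],[32,17],[50,0]]
[[13,6],[14,12],[16,17],[27,15],[29,0],[32,17],[50,0]]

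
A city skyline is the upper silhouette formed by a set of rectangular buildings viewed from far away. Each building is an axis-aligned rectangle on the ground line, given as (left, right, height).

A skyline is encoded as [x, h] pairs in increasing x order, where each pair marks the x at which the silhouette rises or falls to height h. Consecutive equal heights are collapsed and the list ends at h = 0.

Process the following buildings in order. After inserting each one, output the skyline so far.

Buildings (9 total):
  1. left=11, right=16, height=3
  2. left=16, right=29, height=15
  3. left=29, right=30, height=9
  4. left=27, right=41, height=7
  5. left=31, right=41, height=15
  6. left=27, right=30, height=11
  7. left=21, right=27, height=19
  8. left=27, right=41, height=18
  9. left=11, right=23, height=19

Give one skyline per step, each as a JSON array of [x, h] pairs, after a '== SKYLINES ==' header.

== SKYLINES ==
[[11,3],[16,0]]
[[11,3],[16,15],[29,0]]
[[11,3],[16,15],[29,9],[30,0]]
[[11,3],[16,15],[29,9],[30,7],[41,0]]
[[11,3],[16,15],[29,9],[30,7],[31,15],[41,0]]
[[11,3],[16,15],[29,11],[30,7],[31,15],[41,0]]
[[11,3],[16,15],[21,19],[27,15],[29,11],[30,7],[31,15],[41,0]]
[[11,3],[16,15],[21,19],[27,18],[41,0]]
[[11,19],[27,18],[41,0]]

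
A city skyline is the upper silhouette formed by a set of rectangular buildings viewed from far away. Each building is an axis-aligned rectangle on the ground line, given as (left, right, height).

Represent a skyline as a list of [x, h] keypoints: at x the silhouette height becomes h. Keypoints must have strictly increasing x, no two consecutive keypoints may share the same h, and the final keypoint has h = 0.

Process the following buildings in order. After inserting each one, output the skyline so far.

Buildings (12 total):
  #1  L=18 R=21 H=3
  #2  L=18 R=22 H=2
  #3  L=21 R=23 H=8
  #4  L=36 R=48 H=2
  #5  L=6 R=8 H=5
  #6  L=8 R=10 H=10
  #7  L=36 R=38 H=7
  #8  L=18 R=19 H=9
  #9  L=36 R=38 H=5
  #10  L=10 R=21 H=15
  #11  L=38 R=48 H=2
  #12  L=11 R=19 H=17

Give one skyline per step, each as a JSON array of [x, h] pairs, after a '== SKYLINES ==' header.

== SKYLINES ==
[[18,3],[21,0]]
[[18,3],[21,2],[22,0]]
[[18,3],[21,8],[23,0]]
[[18,3],[21,8],[23,0],[36,2],[48,0]]
[[6,5],[8,0],[18,3],[21,8],[23,0],[36,2],[48,0]]
[[6,5],[8,10],[10,0],[18,3],[21,8],[23,0],[36,2],[48,0]]
[[6,5],[8,10],[10,0],[18,3],[21,8],[23,0],[36,7],[38,2],[48,0]]
[[6,5],[8,10],[10,0],[18,9],[19,3],[21,8],[23,0],[36,7],[38,2],[48,0]]
[[6,5],[8,10],[10,0],[18,9],[19,3],[21,8],[23,0],[36,7],[38,2],[48,0]]
[[6,5],[8,10],[10,15],[21,8],[23,0],[36,7],[38,2],[48,0]]
[[6,5],[8,10],[10,15],[21,8],[23,0],[36,7],[38,2],[48,0]]
[[6,5],[8,10],[10,15],[11,17],[19,15],[21,8],[23,0],[36,7],[38,2],[48,0]]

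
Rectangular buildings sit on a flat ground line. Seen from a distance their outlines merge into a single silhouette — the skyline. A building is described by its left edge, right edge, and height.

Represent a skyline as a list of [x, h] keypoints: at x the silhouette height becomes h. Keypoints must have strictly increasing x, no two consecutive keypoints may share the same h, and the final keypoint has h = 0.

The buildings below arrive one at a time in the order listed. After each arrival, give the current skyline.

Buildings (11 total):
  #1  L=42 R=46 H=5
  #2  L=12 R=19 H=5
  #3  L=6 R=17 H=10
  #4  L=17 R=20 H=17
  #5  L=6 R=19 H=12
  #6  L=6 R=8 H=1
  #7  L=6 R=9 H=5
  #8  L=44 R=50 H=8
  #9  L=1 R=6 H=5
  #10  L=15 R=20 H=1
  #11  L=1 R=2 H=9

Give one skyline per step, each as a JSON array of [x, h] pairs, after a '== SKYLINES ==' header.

== SKYLINES ==
[[42,5],[46,0]]
[[12,5],[19,0],[42,5],[46,0]]
[[6,10],[17,5],[19,0],[42,5],[46,0]]
[[6,10],[17,17],[20,0],[42,5],[46,0]]
[[6,12],[17,17],[20,0],[42,5],[46,0]]
[[6,12],[17,17],[20,0],[42,5],[46,0]]
[[6,12],[17,17],[20,0],[42,5],[46,0]]
[[6,12],[17,17],[20,0],[42,5],[44,8],[50,0]]
[[1,5],[6,12],[17,17],[20,0],[42,5],[44,8],[50,0]]
[[1,5],[6,12],[17,17],[20,0],[42,5],[44,8],[50,0]]
[[1,9],[2,5],[6,12],[17,17],[20,0],[42,5],[44,8],[50,0]]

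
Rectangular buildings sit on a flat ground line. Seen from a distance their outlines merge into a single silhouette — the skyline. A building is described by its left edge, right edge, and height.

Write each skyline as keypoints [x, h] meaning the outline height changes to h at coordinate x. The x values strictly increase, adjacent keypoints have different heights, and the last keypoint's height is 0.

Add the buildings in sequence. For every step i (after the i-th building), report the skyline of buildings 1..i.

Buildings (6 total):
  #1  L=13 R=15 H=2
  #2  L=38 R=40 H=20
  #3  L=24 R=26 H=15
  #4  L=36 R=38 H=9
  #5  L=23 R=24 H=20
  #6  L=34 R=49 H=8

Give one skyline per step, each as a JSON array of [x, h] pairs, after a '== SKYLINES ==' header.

== SKYLINES ==
[[13,2],[15,0]]
[[13,2],[15,0],[38,20],[40,0]]
[[13,2],[15,0],[24,15],[26,0],[38,20],[40,0]]
[[13,2],[15,0],[24,15],[26,0],[36,9],[38,20],[40,0]]
[[13,2],[15,0],[23,20],[24,15],[26,0],[36,9],[38,20],[40,0]]
[[13,2],[15,0],[23,20],[24,15],[26,0],[34,8],[36,9],[38,20],[40,8],[49,0]]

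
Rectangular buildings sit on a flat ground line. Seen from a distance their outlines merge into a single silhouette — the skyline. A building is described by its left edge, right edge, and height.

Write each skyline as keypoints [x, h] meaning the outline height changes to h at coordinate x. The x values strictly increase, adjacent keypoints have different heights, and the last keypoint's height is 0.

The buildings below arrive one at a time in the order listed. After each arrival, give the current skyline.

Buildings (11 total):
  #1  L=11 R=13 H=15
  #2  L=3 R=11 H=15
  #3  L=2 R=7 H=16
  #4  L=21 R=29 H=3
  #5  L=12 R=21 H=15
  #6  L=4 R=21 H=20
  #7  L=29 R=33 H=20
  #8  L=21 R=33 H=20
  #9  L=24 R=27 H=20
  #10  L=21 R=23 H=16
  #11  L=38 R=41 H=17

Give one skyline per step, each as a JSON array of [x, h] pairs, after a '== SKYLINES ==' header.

== SKYLINES ==
[[11,15],[13,0]]
[[3,15],[13,0]]
[[2,16],[7,15],[13,0]]
[[2,16],[7,15],[13,0],[21,3],[29,0]]
[[2,16],[7,15],[21,3],[29,0]]
[[2,16],[4,20],[21,3],[29,0]]
[[2,16],[4,20],[21,3],[29,20],[33,0]]
[[2,16],[4,20],[33,0]]
[[2,16],[4,20],[33,0]]
[[2,16],[4,20],[33,0]]
[[2,16],[4,20],[33,0],[38,17],[41,0]]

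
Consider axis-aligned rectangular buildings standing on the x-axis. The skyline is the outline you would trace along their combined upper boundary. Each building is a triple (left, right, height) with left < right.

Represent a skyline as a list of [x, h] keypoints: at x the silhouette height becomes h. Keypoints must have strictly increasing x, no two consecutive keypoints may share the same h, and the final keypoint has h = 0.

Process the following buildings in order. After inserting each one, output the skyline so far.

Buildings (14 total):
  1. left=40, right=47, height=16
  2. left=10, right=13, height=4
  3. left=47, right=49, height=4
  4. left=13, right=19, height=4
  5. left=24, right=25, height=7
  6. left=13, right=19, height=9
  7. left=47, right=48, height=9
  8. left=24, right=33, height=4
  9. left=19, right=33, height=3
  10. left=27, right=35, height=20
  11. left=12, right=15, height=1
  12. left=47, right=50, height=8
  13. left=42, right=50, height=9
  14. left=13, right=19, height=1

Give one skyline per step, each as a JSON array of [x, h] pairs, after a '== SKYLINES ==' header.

== SKYLINES ==
[[40,16],[47,0]]
[[10,4],[13,0],[40,16],[47,0]]
[[10,4],[13,0],[40,16],[47,4],[49,0]]
[[10,4],[19,0],[40,16],[47,4],[49,0]]
[[10,4],[19,0],[24,7],[25,0],[40,16],[47,4],[49,0]]
[[10,4],[13,9],[19,0],[24,7],[25,0],[40,16],[47,4],[49,0]]
[[10,4],[13,9],[19,0],[24,7],[25,0],[40,16],[47,9],[48,4],[49,0]]
[[10,4],[13,9],[19,0],[24,7],[25,4],[33,0],[40,16],[47,9],[48,4],[49,0]]
[[10,4],[13,9],[19,3],[24,7],[25,4],[33,0],[40,16],[47,9],[48,4],[49,0]]
[[10,4],[13,9],[19,3],[24,7],[25,4],[27,20],[35,0],[40,16],[47,9],[48,4],[49,0]]
[[10,4],[13,9],[19,3],[24,7],[25,4],[27,20],[35,0],[40,16],[47,9],[48,4],[49,0]]
[[10,4],[13,9],[19,3],[24,7],[25,4],[27,20],[35,0],[40,16],[47,9],[48,8],[50,0]]
[[10,4],[13,9],[19,3],[24,7],[25,4],[27,20],[35,0],[40,16],[47,9],[50,0]]
[[10,4],[13,9],[19,3],[24,7],[25,4],[27,20],[35,0],[40,16],[47,9],[50,0]]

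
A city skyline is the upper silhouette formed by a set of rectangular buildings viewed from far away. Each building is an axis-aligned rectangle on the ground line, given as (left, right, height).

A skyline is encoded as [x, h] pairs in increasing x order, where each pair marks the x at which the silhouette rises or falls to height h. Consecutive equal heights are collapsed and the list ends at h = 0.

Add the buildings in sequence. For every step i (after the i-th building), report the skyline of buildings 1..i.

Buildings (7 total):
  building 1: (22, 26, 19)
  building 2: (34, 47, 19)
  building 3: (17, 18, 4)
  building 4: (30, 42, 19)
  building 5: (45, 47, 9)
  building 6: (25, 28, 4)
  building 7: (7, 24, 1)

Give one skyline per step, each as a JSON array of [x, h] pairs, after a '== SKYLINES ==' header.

== SKYLINES ==
[[22,19],[26,0]]
[[22,19],[26,0],[34,19],[47,0]]
[[17,4],[18,0],[22,19],[26,0],[34,19],[47,0]]
[[17,4],[18,0],[22,19],[26,0],[30,19],[47,0]]
[[17,4],[18,0],[22,19],[26,0],[30,19],[47,0]]
[[17,4],[18,0],[22,19],[26,4],[28,0],[30,19],[47,0]]
[[7,1],[17,4],[18,1],[22,19],[26,4],[28,0],[30,19],[47,0]]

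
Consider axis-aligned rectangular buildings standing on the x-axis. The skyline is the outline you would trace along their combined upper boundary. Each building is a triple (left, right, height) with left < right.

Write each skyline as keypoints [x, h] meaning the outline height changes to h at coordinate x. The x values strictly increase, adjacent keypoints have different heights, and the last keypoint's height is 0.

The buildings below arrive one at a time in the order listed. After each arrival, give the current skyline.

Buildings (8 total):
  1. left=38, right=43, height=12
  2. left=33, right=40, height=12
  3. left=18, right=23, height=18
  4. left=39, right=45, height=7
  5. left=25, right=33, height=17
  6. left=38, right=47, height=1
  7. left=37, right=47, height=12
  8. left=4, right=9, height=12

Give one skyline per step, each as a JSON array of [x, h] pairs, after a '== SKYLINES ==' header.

== SKYLINES ==
[[38,12],[43,0]]
[[33,12],[43,0]]
[[18,18],[23,0],[33,12],[43,0]]
[[18,18],[23,0],[33,12],[43,7],[45,0]]
[[18,18],[23,0],[25,17],[33,12],[43,7],[45,0]]
[[18,18],[23,0],[25,17],[33,12],[43,7],[45,1],[47,0]]
[[18,18],[23,0],[25,17],[33,12],[47,0]]
[[4,12],[9,0],[18,18],[23,0],[25,17],[33,12],[47,0]]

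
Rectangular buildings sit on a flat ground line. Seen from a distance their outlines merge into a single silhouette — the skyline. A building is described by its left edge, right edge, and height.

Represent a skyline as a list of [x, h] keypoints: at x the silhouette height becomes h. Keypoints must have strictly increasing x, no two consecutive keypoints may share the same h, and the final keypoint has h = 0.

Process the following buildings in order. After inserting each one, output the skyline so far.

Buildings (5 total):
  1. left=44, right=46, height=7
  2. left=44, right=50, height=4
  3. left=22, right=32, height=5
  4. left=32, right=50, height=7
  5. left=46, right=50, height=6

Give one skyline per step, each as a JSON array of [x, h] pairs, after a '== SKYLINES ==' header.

== SKYLINES ==
[[44,7],[46,0]]
[[44,7],[46,4],[50,0]]
[[22,5],[32,0],[44,7],[46,4],[50,0]]
[[22,5],[32,7],[50,0]]
[[22,5],[32,7],[50,0]]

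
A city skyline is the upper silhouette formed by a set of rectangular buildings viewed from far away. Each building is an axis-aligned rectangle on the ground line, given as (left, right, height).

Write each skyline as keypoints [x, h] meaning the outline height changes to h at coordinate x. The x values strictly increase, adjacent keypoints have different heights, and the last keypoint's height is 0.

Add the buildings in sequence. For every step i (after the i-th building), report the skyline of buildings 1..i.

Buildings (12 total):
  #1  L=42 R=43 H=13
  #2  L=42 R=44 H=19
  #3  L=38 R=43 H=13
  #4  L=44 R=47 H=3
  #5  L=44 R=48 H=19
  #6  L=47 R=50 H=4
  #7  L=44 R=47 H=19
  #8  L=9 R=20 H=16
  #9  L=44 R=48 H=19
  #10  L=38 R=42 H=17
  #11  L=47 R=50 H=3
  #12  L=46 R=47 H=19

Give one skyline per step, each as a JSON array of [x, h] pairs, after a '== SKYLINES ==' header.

== SKYLINES ==
[[42,13],[43,0]]
[[42,19],[44,0]]
[[38,13],[42,19],[44,0]]
[[38,13],[42,19],[44,3],[47,0]]
[[38,13],[42,19],[48,0]]
[[38,13],[42,19],[48,4],[50,0]]
[[38,13],[42,19],[48,4],[50,0]]
[[9,16],[20,0],[38,13],[42,19],[48,4],[50,0]]
[[9,16],[20,0],[38,13],[42,19],[48,4],[50,0]]
[[9,16],[20,0],[38,17],[42,19],[48,4],[50,0]]
[[9,16],[20,0],[38,17],[42,19],[48,4],[50,0]]
[[9,16],[20,0],[38,17],[42,19],[48,4],[50,0]]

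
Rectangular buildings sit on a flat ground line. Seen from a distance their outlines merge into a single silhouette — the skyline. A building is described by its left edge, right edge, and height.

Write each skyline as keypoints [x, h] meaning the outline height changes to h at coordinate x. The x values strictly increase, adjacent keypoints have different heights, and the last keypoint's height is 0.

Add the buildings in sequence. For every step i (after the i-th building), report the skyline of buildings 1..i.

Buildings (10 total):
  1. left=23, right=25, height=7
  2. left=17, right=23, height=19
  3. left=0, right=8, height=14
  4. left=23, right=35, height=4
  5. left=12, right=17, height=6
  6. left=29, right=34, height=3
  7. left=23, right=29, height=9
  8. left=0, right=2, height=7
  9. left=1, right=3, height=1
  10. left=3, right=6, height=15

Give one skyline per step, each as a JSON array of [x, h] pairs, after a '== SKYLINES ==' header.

== SKYLINES ==
[[23,7],[25,0]]
[[17,19],[23,7],[25,0]]
[[0,14],[8,0],[17,19],[23,7],[25,0]]
[[0,14],[8,0],[17,19],[23,7],[25,4],[35,0]]
[[0,14],[8,0],[12,6],[17,19],[23,7],[25,4],[35,0]]
[[0,14],[8,0],[12,6],[17,19],[23,7],[25,4],[35,0]]
[[0,14],[8,0],[12,6],[17,19],[23,9],[29,4],[35,0]]
[[0,14],[8,0],[12,6],[17,19],[23,9],[29,4],[35,0]]
[[0,14],[8,0],[12,6],[17,19],[23,9],[29,4],[35,0]]
[[0,14],[3,15],[6,14],[8,0],[12,6],[17,19],[23,9],[29,4],[35,0]]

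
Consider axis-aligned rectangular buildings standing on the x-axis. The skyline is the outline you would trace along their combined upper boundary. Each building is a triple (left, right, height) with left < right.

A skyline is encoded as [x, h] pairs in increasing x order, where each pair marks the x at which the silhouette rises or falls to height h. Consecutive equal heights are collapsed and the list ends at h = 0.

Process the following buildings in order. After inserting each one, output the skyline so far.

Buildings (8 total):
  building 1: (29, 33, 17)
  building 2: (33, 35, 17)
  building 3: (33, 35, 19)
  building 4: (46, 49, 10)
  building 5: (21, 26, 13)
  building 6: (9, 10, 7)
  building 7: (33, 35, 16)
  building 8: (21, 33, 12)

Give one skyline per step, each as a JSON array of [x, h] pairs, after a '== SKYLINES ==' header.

== SKYLINES ==
[[29,17],[33,0]]
[[29,17],[35,0]]
[[29,17],[33,19],[35,0]]
[[29,17],[33,19],[35,0],[46,10],[49,0]]
[[21,13],[26,0],[29,17],[33,19],[35,0],[46,10],[49,0]]
[[9,7],[10,0],[21,13],[26,0],[29,17],[33,19],[35,0],[46,10],[49,0]]
[[9,7],[10,0],[21,13],[26,0],[29,17],[33,19],[35,0],[46,10],[49,0]]
[[9,7],[10,0],[21,13],[26,12],[29,17],[33,19],[35,0],[46,10],[49,0]]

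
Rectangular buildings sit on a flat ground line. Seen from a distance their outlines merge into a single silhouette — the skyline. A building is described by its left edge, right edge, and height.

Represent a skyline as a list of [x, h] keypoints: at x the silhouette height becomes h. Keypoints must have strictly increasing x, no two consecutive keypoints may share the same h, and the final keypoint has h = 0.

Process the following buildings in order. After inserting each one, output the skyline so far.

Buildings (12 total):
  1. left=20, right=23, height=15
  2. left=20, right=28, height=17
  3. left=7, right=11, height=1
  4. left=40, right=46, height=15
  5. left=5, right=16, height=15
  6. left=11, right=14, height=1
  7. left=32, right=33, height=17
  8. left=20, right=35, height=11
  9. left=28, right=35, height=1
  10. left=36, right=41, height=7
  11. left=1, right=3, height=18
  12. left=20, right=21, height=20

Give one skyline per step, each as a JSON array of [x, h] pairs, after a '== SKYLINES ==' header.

== SKYLINES ==
[[20,15],[23,0]]
[[20,17],[28,0]]
[[7,1],[11,0],[20,17],[28,0]]
[[7,1],[11,0],[20,17],[28,0],[40,15],[46,0]]
[[5,15],[16,0],[20,17],[28,0],[40,15],[46,0]]
[[5,15],[16,0],[20,17],[28,0],[40,15],[46,0]]
[[5,15],[16,0],[20,17],[28,0],[32,17],[33,0],[40,15],[46,0]]
[[5,15],[16,0],[20,17],[28,11],[32,17],[33,11],[35,0],[40,15],[46,0]]
[[5,15],[16,0],[20,17],[28,11],[32,17],[33,11],[35,0],[40,15],[46,0]]
[[5,15],[16,0],[20,17],[28,11],[32,17],[33,11],[35,0],[36,7],[40,15],[46,0]]
[[1,18],[3,0],[5,15],[16,0],[20,17],[28,11],[32,17],[33,11],[35,0],[36,7],[40,15],[46,0]]
[[1,18],[3,0],[5,15],[16,0],[20,20],[21,17],[28,11],[32,17],[33,11],[35,0],[36,7],[40,15],[46,0]]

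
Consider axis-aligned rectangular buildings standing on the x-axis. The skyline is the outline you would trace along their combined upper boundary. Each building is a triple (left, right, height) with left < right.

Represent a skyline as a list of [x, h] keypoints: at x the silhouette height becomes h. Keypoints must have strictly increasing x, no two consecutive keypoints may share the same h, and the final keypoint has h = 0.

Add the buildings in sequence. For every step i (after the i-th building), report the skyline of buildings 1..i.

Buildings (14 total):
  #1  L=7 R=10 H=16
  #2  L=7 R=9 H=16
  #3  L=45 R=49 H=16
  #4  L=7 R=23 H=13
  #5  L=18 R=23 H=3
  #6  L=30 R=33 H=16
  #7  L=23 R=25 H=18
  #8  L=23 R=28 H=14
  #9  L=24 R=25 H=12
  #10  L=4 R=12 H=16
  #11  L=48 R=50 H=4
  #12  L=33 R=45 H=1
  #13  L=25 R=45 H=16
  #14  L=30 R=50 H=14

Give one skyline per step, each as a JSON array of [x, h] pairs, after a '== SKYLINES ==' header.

== SKYLINES ==
[[7,16],[10,0]]
[[7,16],[10,0]]
[[7,16],[10,0],[45,16],[49,0]]
[[7,16],[10,13],[23,0],[45,16],[49,0]]
[[7,16],[10,13],[23,0],[45,16],[49,0]]
[[7,16],[10,13],[23,0],[30,16],[33,0],[45,16],[49,0]]
[[7,16],[10,13],[23,18],[25,0],[30,16],[33,0],[45,16],[49,0]]
[[7,16],[10,13],[23,18],[25,14],[28,0],[30,16],[33,0],[45,16],[49,0]]
[[7,16],[10,13],[23,18],[25,14],[28,0],[30,16],[33,0],[45,16],[49,0]]
[[4,16],[12,13],[23,18],[25,14],[28,0],[30,16],[33,0],[45,16],[49,0]]
[[4,16],[12,13],[23,18],[25,14],[28,0],[30,16],[33,0],[45,16],[49,4],[50,0]]
[[4,16],[12,13],[23,18],[25,14],[28,0],[30,16],[33,1],[45,16],[49,4],[50,0]]
[[4,16],[12,13],[23,18],[25,16],[49,4],[50,0]]
[[4,16],[12,13],[23,18],[25,16],[49,14],[50,0]]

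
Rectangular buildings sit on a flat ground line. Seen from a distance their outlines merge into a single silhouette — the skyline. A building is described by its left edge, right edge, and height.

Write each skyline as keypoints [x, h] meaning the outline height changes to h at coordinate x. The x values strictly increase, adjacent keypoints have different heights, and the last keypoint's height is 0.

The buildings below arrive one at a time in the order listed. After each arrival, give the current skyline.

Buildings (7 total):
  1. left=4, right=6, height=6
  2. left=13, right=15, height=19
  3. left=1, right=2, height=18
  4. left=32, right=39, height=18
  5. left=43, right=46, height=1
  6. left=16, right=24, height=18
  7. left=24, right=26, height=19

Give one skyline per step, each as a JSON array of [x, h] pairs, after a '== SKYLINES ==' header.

== SKYLINES ==
[[4,6],[6,0]]
[[4,6],[6,0],[13,19],[15,0]]
[[1,18],[2,0],[4,6],[6,0],[13,19],[15,0]]
[[1,18],[2,0],[4,6],[6,0],[13,19],[15,0],[32,18],[39,0]]
[[1,18],[2,0],[4,6],[6,0],[13,19],[15,0],[32,18],[39,0],[43,1],[46,0]]
[[1,18],[2,0],[4,6],[6,0],[13,19],[15,0],[16,18],[24,0],[32,18],[39,0],[43,1],[46,0]]
[[1,18],[2,0],[4,6],[6,0],[13,19],[15,0],[16,18],[24,19],[26,0],[32,18],[39,0],[43,1],[46,0]]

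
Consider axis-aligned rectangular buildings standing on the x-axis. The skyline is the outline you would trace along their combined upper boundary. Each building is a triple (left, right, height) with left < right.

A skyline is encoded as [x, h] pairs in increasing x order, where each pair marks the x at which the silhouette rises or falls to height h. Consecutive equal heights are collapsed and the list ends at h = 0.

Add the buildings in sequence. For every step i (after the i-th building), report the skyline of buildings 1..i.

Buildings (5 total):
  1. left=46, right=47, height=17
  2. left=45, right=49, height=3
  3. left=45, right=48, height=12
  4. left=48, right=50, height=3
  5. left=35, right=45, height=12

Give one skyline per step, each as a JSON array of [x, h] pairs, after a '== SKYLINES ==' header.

== SKYLINES ==
[[46,17],[47,0]]
[[45,3],[46,17],[47,3],[49,0]]
[[45,12],[46,17],[47,12],[48,3],[49,0]]
[[45,12],[46,17],[47,12],[48,3],[50,0]]
[[35,12],[46,17],[47,12],[48,3],[50,0]]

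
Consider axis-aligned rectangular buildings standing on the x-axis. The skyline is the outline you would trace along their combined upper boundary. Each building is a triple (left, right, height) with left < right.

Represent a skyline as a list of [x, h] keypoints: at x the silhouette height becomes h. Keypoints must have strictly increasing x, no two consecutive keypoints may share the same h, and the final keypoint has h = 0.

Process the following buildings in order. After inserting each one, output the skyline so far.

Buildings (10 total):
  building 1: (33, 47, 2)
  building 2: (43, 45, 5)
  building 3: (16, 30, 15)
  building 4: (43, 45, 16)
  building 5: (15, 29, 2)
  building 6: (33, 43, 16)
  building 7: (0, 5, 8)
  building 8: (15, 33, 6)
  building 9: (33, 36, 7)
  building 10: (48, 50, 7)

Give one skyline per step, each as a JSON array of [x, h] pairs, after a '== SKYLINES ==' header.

== SKYLINES ==
[[33,2],[47,0]]
[[33,2],[43,5],[45,2],[47,0]]
[[16,15],[30,0],[33,2],[43,5],[45,2],[47,0]]
[[16,15],[30,0],[33,2],[43,16],[45,2],[47,0]]
[[15,2],[16,15],[30,0],[33,2],[43,16],[45,2],[47,0]]
[[15,2],[16,15],[30,0],[33,16],[45,2],[47,0]]
[[0,8],[5,0],[15,2],[16,15],[30,0],[33,16],[45,2],[47,0]]
[[0,8],[5,0],[15,6],[16,15],[30,6],[33,16],[45,2],[47,0]]
[[0,8],[5,0],[15,6],[16,15],[30,6],[33,16],[45,2],[47,0]]
[[0,8],[5,0],[15,6],[16,15],[30,6],[33,16],[45,2],[47,0],[48,7],[50,0]]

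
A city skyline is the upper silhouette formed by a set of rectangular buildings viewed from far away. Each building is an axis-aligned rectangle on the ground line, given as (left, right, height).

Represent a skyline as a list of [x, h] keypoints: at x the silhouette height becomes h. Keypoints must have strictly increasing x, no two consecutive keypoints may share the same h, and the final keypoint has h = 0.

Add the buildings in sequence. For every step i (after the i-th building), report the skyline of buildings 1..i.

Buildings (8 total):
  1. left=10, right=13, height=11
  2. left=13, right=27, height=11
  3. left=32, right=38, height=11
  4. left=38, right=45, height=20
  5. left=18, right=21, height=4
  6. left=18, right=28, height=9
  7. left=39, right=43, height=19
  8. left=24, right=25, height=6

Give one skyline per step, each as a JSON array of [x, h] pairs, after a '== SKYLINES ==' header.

== SKYLINES ==
[[10,11],[13,0]]
[[10,11],[27,0]]
[[10,11],[27,0],[32,11],[38,0]]
[[10,11],[27,0],[32,11],[38,20],[45,0]]
[[10,11],[27,0],[32,11],[38,20],[45,0]]
[[10,11],[27,9],[28,0],[32,11],[38,20],[45,0]]
[[10,11],[27,9],[28,0],[32,11],[38,20],[45,0]]
[[10,11],[27,9],[28,0],[32,11],[38,20],[45,0]]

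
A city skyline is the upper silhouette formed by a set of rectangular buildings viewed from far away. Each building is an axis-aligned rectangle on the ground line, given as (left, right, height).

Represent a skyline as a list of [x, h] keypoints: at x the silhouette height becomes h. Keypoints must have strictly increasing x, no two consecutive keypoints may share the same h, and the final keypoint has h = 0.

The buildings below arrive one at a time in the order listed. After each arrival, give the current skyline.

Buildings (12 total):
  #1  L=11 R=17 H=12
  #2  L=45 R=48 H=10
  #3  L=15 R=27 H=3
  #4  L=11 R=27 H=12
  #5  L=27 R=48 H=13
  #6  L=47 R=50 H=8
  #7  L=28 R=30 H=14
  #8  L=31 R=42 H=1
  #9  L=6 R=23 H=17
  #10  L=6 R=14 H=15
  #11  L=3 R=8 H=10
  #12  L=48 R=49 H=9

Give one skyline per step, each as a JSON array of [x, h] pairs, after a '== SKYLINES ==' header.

== SKYLINES ==
[[11,12],[17,0]]
[[11,12],[17,0],[45,10],[48,0]]
[[11,12],[17,3],[27,0],[45,10],[48,0]]
[[11,12],[27,0],[45,10],[48,0]]
[[11,12],[27,13],[48,0]]
[[11,12],[27,13],[48,8],[50,0]]
[[11,12],[27,13],[28,14],[30,13],[48,8],[50,0]]
[[11,12],[27,13],[28,14],[30,13],[48,8],[50,0]]
[[6,17],[23,12],[27,13],[28,14],[30,13],[48,8],[50,0]]
[[6,17],[23,12],[27,13],[28,14],[30,13],[48,8],[50,0]]
[[3,10],[6,17],[23,12],[27,13],[28,14],[30,13],[48,8],[50,0]]
[[3,10],[6,17],[23,12],[27,13],[28,14],[30,13],[48,9],[49,8],[50,0]]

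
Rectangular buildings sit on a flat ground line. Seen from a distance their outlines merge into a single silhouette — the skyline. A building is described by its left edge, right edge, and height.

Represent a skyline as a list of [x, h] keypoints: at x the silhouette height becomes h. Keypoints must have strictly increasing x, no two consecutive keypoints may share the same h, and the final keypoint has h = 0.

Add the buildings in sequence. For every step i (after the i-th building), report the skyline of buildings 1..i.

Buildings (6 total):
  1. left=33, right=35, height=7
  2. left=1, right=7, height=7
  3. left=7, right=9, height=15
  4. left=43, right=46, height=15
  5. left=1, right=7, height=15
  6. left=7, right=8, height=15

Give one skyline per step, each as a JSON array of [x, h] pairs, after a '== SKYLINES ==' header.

== SKYLINES ==
[[33,7],[35,0]]
[[1,7],[7,0],[33,7],[35,0]]
[[1,7],[7,15],[9,0],[33,7],[35,0]]
[[1,7],[7,15],[9,0],[33,7],[35,0],[43,15],[46,0]]
[[1,15],[9,0],[33,7],[35,0],[43,15],[46,0]]
[[1,15],[9,0],[33,7],[35,0],[43,15],[46,0]]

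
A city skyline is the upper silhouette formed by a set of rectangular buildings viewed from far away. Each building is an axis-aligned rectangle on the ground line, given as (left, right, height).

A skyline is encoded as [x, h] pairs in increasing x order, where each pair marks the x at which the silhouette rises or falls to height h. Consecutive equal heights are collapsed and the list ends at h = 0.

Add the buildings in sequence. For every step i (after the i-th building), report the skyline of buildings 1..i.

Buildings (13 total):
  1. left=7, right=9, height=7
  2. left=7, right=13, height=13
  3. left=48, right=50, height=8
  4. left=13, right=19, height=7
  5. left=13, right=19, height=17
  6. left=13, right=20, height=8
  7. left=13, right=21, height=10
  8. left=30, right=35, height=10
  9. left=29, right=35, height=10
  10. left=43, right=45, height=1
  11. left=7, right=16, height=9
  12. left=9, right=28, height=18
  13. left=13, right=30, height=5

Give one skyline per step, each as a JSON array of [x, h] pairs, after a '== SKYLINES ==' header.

== SKYLINES ==
[[7,7],[9,0]]
[[7,13],[13,0]]
[[7,13],[13,0],[48,8],[50,0]]
[[7,13],[13,7],[19,0],[48,8],[50,0]]
[[7,13],[13,17],[19,0],[48,8],[50,0]]
[[7,13],[13,17],[19,8],[20,0],[48,8],[50,0]]
[[7,13],[13,17],[19,10],[21,0],[48,8],[50,0]]
[[7,13],[13,17],[19,10],[21,0],[30,10],[35,0],[48,8],[50,0]]
[[7,13],[13,17],[19,10],[21,0],[29,10],[35,0],[48,8],[50,0]]
[[7,13],[13,17],[19,10],[21,0],[29,10],[35,0],[43,1],[45,0],[48,8],[50,0]]
[[7,13],[13,17],[19,10],[21,0],[29,10],[35,0],[43,1],[45,0],[48,8],[50,0]]
[[7,13],[9,18],[28,0],[29,10],[35,0],[43,1],[45,0],[48,8],[50,0]]
[[7,13],[9,18],[28,5],[29,10],[35,0],[43,1],[45,0],[48,8],[50,0]]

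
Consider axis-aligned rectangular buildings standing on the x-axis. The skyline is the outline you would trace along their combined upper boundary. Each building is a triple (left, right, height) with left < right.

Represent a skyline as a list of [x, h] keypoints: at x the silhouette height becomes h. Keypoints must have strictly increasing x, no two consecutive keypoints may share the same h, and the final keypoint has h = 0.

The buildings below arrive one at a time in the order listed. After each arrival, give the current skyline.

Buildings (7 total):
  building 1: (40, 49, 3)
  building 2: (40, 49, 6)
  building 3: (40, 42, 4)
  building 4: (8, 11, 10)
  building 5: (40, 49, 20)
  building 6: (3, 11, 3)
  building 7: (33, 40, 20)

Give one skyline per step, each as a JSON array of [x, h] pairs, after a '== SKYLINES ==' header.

== SKYLINES ==
[[40,3],[49,0]]
[[40,6],[49,0]]
[[40,6],[49,0]]
[[8,10],[11,0],[40,6],[49,0]]
[[8,10],[11,0],[40,20],[49,0]]
[[3,3],[8,10],[11,0],[40,20],[49,0]]
[[3,3],[8,10],[11,0],[33,20],[49,0]]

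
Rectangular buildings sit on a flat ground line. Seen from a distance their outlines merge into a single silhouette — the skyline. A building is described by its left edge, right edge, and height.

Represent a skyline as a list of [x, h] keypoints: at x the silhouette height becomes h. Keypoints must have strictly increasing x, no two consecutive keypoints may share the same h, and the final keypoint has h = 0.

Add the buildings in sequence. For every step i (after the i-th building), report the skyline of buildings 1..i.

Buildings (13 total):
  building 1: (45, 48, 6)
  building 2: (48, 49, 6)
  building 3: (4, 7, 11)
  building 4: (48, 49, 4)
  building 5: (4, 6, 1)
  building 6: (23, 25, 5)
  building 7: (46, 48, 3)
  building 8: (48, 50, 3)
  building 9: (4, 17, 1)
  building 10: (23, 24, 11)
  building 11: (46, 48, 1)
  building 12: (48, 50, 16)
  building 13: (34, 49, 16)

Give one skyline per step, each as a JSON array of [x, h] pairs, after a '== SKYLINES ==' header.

== SKYLINES ==
[[45,6],[48,0]]
[[45,6],[49,0]]
[[4,11],[7,0],[45,6],[49,0]]
[[4,11],[7,0],[45,6],[49,0]]
[[4,11],[7,0],[45,6],[49,0]]
[[4,11],[7,0],[23,5],[25,0],[45,6],[49,0]]
[[4,11],[7,0],[23,5],[25,0],[45,6],[49,0]]
[[4,11],[7,0],[23,5],[25,0],[45,6],[49,3],[50,0]]
[[4,11],[7,1],[17,0],[23,5],[25,0],[45,6],[49,3],[50,0]]
[[4,11],[7,1],[17,0],[23,11],[24,5],[25,0],[45,6],[49,3],[50,0]]
[[4,11],[7,1],[17,0],[23,11],[24,5],[25,0],[45,6],[49,3],[50,0]]
[[4,11],[7,1],[17,0],[23,11],[24,5],[25,0],[45,6],[48,16],[50,0]]
[[4,11],[7,1],[17,0],[23,11],[24,5],[25,0],[34,16],[50,0]]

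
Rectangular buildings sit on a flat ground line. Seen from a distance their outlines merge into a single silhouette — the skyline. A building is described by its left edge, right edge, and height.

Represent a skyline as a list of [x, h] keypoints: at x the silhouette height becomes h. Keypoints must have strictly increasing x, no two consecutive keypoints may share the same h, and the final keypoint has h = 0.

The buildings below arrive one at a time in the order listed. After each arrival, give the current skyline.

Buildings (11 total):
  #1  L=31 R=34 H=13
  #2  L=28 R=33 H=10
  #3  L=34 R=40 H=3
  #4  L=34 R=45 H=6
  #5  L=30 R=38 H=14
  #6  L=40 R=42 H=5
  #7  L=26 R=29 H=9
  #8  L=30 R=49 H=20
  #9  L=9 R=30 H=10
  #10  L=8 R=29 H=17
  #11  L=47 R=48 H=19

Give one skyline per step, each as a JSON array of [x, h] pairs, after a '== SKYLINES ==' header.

== SKYLINES ==
[[31,13],[34,0]]
[[28,10],[31,13],[34,0]]
[[28,10],[31,13],[34,3],[40,0]]
[[28,10],[31,13],[34,6],[45,0]]
[[28,10],[30,14],[38,6],[45,0]]
[[28,10],[30,14],[38,6],[45,0]]
[[26,9],[28,10],[30,14],[38,6],[45,0]]
[[26,9],[28,10],[30,20],[49,0]]
[[9,10],[30,20],[49,0]]
[[8,17],[29,10],[30,20],[49,0]]
[[8,17],[29,10],[30,20],[49,0]]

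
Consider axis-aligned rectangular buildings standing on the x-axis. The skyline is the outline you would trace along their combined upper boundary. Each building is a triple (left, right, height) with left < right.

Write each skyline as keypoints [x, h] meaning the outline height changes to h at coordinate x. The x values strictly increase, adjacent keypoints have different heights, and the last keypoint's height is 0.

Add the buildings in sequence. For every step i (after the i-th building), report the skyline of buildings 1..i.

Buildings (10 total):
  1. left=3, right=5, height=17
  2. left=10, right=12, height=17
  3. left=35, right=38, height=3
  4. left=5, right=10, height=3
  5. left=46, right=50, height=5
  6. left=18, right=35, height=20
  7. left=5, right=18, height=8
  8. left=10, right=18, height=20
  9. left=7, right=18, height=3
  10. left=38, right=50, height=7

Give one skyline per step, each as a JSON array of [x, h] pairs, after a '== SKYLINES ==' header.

== SKYLINES ==
[[3,17],[5,0]]
[[3,17],[5,0],[10,17],[12,0]]
[[3,17],[5,0],[10,17],[12,0],[35,3],[38,0]]
[[3,17],[5,3],[10,17],[12,0],[35,3],[38,0]]
[[3,17],[5,3],[10,17],[12,0],[35,3],[38,0],[46,5],[50,0]]
[[3,17],[5,3],[10,17],[12,0],[18,20],[35,3],[38,0],[46,5],[50,0]]
[[3,17],[5,8],[10,17],[12,8],[18,20],[35,3],[38,0],[46,5],[50,0]]
[[3,17],[5,8],[10,20],[35,3],[38,0],[46,5],[50,0]]
[[3,17],[5,8],[10,20],[35,3],[38,0],[46,5],[50,0]]
[[3,17],[5,8],[10,20],[35,3],[38,7],[50,0]]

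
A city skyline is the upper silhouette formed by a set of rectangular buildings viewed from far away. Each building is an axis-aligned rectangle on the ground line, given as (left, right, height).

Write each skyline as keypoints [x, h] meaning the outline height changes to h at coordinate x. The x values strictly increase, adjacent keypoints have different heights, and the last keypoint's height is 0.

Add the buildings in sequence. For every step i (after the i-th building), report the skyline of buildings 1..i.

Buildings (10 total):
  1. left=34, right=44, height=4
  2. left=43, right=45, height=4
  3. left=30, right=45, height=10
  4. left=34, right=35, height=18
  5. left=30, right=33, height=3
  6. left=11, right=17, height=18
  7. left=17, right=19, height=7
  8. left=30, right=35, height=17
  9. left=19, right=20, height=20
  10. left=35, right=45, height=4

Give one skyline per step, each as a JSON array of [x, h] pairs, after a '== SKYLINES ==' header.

== SKYLINES ==
[[34,4],[44,0]]
[[34,4],[45,0]]
[[30,10],[45,0]]
[[30,10],[34,18],[35,10],[45,0]]
[[30,10],[34,18],[35,10],[45,0]]
[[11,18],[17,0],[30,10],[34,18],[35,10],[45,0]]
[[11,18],[17,7],[19,0],[30,10],[34,18],[35,10],[45,0]]
[[11,18],[17,7],[19,0],[30,17],[34,18],[35,10],[45,0]]
[[11,18],[17,7],[19,20],[20,0],[30,17],[34,18],[35,10],[45,0]]
[[11,18],[17,7],[19,20],[20,0],[30,17],[34,18],[35,10],[45,0]]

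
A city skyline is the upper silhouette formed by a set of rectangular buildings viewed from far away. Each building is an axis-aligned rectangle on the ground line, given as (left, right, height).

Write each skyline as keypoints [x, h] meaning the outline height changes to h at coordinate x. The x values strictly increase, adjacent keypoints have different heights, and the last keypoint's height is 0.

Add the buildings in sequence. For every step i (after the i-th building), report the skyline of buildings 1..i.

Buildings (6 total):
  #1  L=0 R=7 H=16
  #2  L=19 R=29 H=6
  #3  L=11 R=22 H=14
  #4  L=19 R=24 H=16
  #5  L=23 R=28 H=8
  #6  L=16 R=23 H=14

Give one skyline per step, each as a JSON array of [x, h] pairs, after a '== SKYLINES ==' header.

== SKYLINES ==
[[0,16],[7,0]]
[[0,16],[7,0],[19,6],[29,0]]
[[0,16],[7,0],[11,14],[22,6],[29,0]]
[[0,16],[7,0],[11,14],[19,16],[24,6],[29,0]]
[[0,16],[7,0],[11,14],[19,16],[24,8],[28,6],[29,0]]
[[0,16],[7,0],[11,14],[19,16],[24,8],[28,6],[29,0]]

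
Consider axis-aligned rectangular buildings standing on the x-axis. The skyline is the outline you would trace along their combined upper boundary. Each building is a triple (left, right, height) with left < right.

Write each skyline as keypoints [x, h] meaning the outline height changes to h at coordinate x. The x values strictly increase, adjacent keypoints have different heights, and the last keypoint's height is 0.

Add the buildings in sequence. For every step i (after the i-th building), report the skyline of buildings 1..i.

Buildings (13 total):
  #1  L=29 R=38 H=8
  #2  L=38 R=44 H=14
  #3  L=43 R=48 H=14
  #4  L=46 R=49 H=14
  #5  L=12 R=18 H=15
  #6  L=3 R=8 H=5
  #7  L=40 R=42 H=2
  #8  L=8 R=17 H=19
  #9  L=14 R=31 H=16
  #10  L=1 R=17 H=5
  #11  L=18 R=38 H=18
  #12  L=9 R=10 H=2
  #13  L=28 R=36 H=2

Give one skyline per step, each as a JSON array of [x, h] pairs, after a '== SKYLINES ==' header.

== SKYLINES ==
[[29,8],[38,0]]
[[29,8],[38,14],[44,0]]
[[29,8],[38,14],[48,0]]
[[29,8],[38,14],[49,0]]
[[12,15],[18,0],[29,8],[38,14],[49,0]]
[[3,5],[8,0],[12,15],[18,0],[29,8],[38,14],[49,0]]
[[3,5],[8,0],[12,15],[18,0],[29,8],[38,14],[49,0]]
[[3,5],[8,19],[17,15],[18,0],[29,8],[38,14],[49,0]]
[[3,5],[8,19],[17,16],[31,8],[38,14],[49,0]]
[[1,5],[8,19],[17,16],[31,8],[38,14],[49,0]]
[[1,5],[8,19],[17,16],[18,18],[38,14],[49,0]]
[[1,5],[8,19],[17,16],[18,18],[38,14],[49,0]]
[[1,5],[8,19],[17,16],[18,18],[38,14],[49,0]]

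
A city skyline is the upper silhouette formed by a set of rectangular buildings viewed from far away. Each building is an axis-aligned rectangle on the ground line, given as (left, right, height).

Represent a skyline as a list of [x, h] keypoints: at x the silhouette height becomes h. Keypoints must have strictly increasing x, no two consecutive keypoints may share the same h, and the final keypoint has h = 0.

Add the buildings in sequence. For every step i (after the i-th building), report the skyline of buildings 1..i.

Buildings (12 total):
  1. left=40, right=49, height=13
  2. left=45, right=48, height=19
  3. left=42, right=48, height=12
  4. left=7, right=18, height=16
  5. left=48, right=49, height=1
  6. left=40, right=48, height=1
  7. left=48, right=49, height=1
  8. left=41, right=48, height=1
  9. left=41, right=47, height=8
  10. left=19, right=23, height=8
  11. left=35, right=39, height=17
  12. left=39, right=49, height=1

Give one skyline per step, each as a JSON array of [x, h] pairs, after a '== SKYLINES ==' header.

== SKYLINES ==
[[40,13],[49,0]]
[[40,13],[45,19],[48,13],[49,0]]
[[40,13],[45,19],[48,13],[49,0]]
[[7,16],[18,0],[40,13],[45,19],[48,13],[49,0]]
[[7,16],[18,0],[40,13],[45,19],[48,13],[49,0]]
[[7,16],[18,0],[40,13],[45,19],[48,13],[49,0]]
[[7,16],[18,0],[40,13],[45,19],[48,13],[49,0]]
[[7,16],[18,0],[40,13],[45,19],[48,13],[49,0]]
[[7,16],[18,0],[40,13],[45,19],[48,13],[49,0]]
[[7,16],[18,0],[19,8],[23,0],[40,13],[45,19],[48,13],[49,0]]
[[7,16],[18,0],[19,8],[23,0],[35,17],[39,0],[40,13],[45,19],[48,13],[49,0]]
[[7,16],[18,0],[19,8],[23,0],[35,17],[39,1],[40,13],[45,19],[48,13],[49,0]]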